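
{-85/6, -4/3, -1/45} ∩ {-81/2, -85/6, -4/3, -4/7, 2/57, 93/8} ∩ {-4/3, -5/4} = {-4/3}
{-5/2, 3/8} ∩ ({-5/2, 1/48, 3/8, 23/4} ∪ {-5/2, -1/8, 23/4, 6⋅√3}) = {-5/2, 3/8}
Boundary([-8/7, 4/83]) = {-8/7, 4/83}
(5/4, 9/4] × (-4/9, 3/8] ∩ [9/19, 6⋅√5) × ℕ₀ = (5/4, 9/4] × {0}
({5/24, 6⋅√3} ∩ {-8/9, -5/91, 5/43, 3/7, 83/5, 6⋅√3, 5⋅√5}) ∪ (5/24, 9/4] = (5/24, 9/4] ∪ {6⋅√3}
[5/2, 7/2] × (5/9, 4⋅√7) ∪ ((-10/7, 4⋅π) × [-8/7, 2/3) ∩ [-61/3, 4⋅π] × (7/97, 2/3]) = ((-10/7, 4⋅π) × (7/97, 2/3)) ∪ ([5/2, 7/2] × (5/9, 4⋅√7))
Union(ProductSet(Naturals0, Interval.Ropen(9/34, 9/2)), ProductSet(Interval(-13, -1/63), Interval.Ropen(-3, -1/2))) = Union(ProductSet(Interval(-13, -1/63), Interval.Ropen(-3, -1/2)), ProductSet(Naturals0, Interval.Ropen(9/34, 9/2)))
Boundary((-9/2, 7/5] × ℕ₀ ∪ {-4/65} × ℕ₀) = [-9/2, 7/5] × ℕ₀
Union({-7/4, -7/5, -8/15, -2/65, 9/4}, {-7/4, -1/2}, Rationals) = Rationals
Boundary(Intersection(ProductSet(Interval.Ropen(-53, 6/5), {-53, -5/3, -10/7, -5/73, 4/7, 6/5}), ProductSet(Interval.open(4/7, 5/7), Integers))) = ProductSet(Interval(4/7, 5/7), {-53})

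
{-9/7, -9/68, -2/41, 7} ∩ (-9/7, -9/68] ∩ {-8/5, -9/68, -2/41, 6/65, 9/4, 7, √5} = {-9/68}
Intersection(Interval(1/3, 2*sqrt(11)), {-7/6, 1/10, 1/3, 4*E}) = {1/3}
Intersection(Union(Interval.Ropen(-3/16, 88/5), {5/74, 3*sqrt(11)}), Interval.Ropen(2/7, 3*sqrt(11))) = Interval.Ropen(2/7, 3*sqrt(11))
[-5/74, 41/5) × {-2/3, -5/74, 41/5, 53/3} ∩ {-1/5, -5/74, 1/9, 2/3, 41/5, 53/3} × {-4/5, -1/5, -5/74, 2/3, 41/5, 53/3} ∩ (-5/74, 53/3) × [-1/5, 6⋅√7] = {1/9, 2/3} × {-5/74, 41/5}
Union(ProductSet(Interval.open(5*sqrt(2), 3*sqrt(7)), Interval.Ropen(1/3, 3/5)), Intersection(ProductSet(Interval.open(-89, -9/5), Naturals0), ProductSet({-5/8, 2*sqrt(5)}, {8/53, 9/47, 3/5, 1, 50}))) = ProductSet(Interval.open(5*sqrt(2), 3*sqrt(7)), Interval.Ropen(1/3, 3/5))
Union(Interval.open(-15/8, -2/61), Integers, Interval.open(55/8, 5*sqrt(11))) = Union(Integers, Interval.open(-15/8, -2/61), Interval.open(55/8, 5*sqrt(11)))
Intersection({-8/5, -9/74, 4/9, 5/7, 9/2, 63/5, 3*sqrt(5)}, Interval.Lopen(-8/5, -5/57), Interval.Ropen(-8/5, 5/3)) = {-9/74}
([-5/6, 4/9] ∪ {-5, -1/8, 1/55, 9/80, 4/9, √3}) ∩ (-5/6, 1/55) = (-5/6, 1/55)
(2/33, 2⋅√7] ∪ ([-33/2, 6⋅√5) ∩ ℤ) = {-16, -15, …, 13} ∪ (2/33, 2⋅√7]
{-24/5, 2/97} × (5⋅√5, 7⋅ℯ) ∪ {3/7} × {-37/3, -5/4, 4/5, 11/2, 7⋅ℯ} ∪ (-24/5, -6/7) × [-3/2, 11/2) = ({3/7} × {-37/3, -5/4, 4/5, 11/2, 7⋅ℯ}) ∪ ((-24/5, -6/7) × [-3/2, 11/2)) ∪ ({-24/5, 2/97} × (5⋅√5, 7⋅ℯ))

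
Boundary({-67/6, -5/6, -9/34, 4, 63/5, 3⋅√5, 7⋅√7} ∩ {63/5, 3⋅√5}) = {63/5, 3⋅√5}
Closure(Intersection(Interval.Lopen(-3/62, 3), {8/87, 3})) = {8/87, 3}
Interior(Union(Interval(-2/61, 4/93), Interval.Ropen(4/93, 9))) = Interval.open(-2/61, 9)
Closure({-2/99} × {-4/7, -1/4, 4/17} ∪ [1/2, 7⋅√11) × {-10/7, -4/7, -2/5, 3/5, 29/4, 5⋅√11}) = ({-2/99} × {-4/7, -1/4, 4/17}) ∪ ([1/2, 7⋅√11] × {-10/7, -4/7, -2/5, 3/5, 29/4, 5⋅√11})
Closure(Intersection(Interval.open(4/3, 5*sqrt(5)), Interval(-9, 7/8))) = EmptySet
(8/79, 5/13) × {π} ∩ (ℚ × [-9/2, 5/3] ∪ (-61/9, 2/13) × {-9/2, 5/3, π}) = (8/79, 2/13) × {π}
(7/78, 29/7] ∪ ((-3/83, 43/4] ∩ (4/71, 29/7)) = (4/71, 29/7]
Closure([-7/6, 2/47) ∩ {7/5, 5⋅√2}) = ∅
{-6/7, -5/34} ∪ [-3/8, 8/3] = {-6/7} ∪ [-3/8, 8/3]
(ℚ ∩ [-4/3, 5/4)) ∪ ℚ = ℚ ∪ (ℚ ∩ [-4/3, 5/4))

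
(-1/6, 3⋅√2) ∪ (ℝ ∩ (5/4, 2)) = (-1/6, 3⋅√2)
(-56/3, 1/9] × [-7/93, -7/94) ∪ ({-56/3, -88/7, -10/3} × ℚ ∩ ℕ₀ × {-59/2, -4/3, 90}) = (-56/3, 1/9] × [-7/93, -7/94)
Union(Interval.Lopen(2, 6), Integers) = Union(Integers, Interval(2, 6))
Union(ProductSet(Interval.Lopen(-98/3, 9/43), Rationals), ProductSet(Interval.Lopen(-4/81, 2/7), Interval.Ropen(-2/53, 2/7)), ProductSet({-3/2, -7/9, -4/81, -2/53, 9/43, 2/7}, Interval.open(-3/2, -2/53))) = Union(ProductSet({-3/2, -7/9, -4/81, -2/53, 9/43, 2/7}, Interval.open(-3/2, -2/53)), ProductSet(Interval.Lopen(-98/3, 9/43), Rationals), ProductSet(Interval.Lopen(-4/81, 2/7), Interval.Ropen(-2/53, 2/7)))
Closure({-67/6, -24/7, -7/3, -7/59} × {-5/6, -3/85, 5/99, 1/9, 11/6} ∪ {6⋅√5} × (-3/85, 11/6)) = ({6⋅√5} × [-3/85, 11/6]) ∪ ({-67/6, -24/7, -7/3, -7/59} × {-5/6, -3/85, 5/99, 1/9, 11/6})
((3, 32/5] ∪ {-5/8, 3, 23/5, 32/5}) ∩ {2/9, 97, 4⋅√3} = ∅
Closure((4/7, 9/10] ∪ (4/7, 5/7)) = [4/7, 9/10]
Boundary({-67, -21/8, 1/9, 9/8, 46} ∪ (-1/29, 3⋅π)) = {-67, -21/8, -1/29, 46, 3⋅π}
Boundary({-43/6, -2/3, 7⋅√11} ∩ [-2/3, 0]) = {-2/3}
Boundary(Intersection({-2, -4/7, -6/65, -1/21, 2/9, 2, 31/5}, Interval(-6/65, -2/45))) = {-6/65, -1/21}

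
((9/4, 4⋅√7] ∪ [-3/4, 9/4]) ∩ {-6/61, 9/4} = {-6/61, 9/4}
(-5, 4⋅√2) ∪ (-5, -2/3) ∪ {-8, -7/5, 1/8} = {-8} ∪ (-5, 4⋅√2)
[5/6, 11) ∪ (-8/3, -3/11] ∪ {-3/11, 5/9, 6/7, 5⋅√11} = (-8/3, -3/11] ∪ {5/9, 5⋅√11} ∪ [5/6, 11)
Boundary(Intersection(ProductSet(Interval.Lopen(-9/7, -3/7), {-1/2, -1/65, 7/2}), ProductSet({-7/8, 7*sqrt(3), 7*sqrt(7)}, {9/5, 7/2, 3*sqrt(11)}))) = ProductSet({-7/8}, {7/2})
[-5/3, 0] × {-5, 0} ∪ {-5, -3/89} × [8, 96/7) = ({-5, -3/89} × [8, 96/7)) ∪ ([-5/3, 0] × {-5, 0})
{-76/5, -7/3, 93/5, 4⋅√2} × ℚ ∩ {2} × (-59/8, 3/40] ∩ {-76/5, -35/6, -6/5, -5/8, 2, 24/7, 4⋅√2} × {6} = ∅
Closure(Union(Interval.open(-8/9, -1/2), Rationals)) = Union(Interval(-oo, oo), Rationals)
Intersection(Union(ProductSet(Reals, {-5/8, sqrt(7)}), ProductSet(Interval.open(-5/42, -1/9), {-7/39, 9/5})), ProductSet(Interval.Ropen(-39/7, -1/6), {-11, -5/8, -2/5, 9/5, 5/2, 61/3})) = ProductSet(Interval.Ropen(-39/7, -1/6), {-5/8})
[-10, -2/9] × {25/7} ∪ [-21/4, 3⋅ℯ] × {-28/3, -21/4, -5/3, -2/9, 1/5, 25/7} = ([-10, -2/9] × {25/7}) ∪ ([-21/4, 3⋅ℯ] × {-28/3, -21/4, -5/3, -2/9, 1/5, 25/7})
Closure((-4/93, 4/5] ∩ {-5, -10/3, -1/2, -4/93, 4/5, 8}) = {4/5}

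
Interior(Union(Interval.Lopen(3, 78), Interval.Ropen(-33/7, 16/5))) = Interval.open(-33/7, 78)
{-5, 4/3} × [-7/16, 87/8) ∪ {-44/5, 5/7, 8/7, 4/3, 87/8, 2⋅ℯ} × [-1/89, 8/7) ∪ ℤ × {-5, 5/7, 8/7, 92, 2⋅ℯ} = ({-5, 4/3} × [-7/16, 87/8)) ∪ (ℤ × {-5, 5/7, 8/7, 92, 2⋅ℯ}) ∪ ({-44/5, 5/7, 8/7, 4/3, 87/8, 2⋅ℯ} × [-1/89, 8/7))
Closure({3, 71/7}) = {3, 71/7}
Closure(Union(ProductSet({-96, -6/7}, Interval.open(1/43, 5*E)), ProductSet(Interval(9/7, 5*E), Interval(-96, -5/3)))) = Union(ProductSet({-96, -6/7}, Interval(1/43, 5*E)), ProductSet(Interval(9/7, 5*E), Interval(-96, -5/3)))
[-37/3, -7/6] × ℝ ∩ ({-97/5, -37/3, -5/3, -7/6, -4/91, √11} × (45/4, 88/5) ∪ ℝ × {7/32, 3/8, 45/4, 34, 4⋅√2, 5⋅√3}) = ({-37/3, -5/3, -7/6} × (45/4, 88/5)) ∪ ([-37/3, -7/6] × {7/32, 3/8, 45/4, 34, 4⋅√2, 5⋅√3})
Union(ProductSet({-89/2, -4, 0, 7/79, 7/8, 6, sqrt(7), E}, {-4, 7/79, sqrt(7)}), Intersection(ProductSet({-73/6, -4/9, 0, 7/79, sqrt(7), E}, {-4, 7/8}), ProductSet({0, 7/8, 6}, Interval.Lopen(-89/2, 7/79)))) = ProductSet({-89/2, -4, 0, 7/79, 7/8, 6, sqrt(7), E}, {-4, 7/79, sqrt(7)})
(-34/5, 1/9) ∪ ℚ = ℚ ∪ [-34/5, 1/9]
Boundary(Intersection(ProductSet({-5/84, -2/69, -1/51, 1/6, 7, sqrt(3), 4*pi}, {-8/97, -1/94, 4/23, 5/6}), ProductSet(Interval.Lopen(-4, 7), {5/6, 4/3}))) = ProductSet({-5/84, -2/69, -1/51, 1/6, 7, sqrt(3)}, {5/6})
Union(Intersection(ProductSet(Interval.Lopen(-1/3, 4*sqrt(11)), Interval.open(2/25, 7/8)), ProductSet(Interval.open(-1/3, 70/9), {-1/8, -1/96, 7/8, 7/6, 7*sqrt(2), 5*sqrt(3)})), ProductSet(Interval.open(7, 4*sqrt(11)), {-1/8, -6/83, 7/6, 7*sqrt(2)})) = ProductSet(Interval.open(7, 4*sqrt(11)), {-1/8, -6/83, 7/6, 7*sqrt(2)})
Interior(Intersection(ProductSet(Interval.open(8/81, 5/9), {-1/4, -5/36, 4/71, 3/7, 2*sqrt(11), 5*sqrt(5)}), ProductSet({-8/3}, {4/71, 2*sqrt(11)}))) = EmptySet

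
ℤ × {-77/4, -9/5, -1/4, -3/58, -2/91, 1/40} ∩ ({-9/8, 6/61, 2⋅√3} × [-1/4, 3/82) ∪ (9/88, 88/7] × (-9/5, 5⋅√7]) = {1, 2, …, 12} × {-1/4, -3/58, -2/91, 1/40}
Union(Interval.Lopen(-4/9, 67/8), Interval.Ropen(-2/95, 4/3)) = Interval.Lopen(-4/9, 67/8)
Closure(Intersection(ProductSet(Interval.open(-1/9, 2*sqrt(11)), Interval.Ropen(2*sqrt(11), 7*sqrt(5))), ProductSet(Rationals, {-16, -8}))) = EmptySet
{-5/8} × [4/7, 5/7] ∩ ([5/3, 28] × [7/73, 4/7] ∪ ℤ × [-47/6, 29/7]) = ∅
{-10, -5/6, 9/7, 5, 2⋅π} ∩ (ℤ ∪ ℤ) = {-10, 5}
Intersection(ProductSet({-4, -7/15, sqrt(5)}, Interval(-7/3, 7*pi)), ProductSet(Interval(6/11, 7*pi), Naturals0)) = ProductSet({sqrt(5)}, Range(0, 22, 1))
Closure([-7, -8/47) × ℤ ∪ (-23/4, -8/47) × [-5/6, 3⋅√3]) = ([-7, -8/47] × ℤ) ∪ ([-23/4, -8/47] × [-5/6, 3⋅√3])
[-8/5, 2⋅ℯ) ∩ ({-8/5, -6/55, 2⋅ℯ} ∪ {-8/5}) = {-8/5, -6/55}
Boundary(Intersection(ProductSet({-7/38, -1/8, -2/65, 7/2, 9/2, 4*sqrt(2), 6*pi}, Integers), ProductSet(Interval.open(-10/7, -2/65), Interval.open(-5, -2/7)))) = ProductSet({-7/38, -1/8}, Range(-4, 0, 1))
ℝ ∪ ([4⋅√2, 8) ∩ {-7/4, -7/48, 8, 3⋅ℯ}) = ℝ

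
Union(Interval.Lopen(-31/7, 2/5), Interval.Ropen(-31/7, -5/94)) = Interval(-31/7, 2/5)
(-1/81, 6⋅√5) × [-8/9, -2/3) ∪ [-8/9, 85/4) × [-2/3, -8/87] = ([-8/9, 85/4) × [-2/3, -8/87]) ∪ ((-1/81, 6⋅√5) × [-8/9, -2/3))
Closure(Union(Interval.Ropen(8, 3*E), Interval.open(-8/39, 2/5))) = Union(Interval(-8/39, 2/5), Interval(8, 3*E))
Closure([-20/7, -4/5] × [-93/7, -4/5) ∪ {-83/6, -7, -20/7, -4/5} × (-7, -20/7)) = ({-83/6, -7, -20/7, -4/5} × [-7, -20/7]) ∪ ([-20/7, -4/5] × [-93/7, -4/5])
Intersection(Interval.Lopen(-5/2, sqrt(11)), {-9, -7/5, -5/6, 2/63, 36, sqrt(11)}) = {-7/5, -5/6, 2/63, sqrt(11)}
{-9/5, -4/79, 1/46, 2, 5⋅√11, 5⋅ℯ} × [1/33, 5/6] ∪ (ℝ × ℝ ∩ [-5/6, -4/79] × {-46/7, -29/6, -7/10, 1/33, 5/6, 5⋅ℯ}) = ([-5/6, -4/79] × {-46/7, -29/6, -7/10, 1/33, 5/6, 5⋅ℯ}) ∪ ({-9/5, -4/79, 1/46, 2, 5⋅√11, 5⋅ℯ} × [1/33, 5/6])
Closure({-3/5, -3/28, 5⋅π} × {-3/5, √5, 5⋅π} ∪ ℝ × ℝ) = ℝ × ℝ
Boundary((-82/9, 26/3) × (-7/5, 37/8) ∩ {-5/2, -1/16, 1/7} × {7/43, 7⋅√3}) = {-5/2, -1/16, 1/7} × {7/43}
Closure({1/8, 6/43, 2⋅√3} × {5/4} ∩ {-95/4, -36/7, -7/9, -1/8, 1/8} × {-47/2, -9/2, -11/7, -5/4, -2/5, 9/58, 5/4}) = {1/8} × {5/4}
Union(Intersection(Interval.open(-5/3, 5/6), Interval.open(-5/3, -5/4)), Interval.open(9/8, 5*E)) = Union(Interval.open(-5/3, -5/4), Interval.open(9/8, 5*E))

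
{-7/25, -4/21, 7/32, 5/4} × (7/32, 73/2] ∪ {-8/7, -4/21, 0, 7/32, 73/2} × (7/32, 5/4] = ({-7/25, -4/21, 7/32, 5/4} × (7/32, 73/2]) ∪ ({-8/7, -4/21, 0, 7/32, 73/2} × (7/32, 5/4])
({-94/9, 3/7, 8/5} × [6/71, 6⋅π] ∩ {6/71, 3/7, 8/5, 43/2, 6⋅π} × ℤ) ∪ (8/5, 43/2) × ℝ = ((8/5, 43/2) × ℝ) ∪ ({3/7, 8/5} × {1, 2, …, 18})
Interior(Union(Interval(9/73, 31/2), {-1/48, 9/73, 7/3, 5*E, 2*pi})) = Interval.open(9/73, 31/2)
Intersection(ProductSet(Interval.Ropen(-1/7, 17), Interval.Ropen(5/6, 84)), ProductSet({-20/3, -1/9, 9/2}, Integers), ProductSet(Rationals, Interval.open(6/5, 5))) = ProductSet({-1/9, 9/2}, Range(2, 5, 1))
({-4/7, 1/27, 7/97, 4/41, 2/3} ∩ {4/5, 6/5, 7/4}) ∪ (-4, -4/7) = (-4, -4/7)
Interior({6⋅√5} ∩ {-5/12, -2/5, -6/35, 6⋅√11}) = ∅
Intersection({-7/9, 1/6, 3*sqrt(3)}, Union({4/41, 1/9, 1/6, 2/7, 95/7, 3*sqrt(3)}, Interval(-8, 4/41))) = {-7/9, 1/6, 3*sqrt(3)}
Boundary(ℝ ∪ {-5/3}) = ∅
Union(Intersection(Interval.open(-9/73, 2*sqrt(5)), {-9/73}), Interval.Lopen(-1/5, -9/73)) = Interval.Lopen(-1/5, -9/73)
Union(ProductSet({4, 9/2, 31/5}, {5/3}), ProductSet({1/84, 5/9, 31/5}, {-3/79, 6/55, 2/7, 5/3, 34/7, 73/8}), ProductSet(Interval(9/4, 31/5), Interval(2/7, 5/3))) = Union(ProductSet({1/84, 5/9, 31/5}, {-3/79, 6/55, 2/7, 5/3, 34/7, 73/8}), ProductSet(Interval(9/4, 31/5), Interval(2/7, 5/3)))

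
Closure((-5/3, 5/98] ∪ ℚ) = ℚ ∪ (-∞, ∞)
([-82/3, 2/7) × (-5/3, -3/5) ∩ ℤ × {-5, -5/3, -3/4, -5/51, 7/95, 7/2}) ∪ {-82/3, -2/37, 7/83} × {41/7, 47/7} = ({-27, -26, …, 0} × {-3/4}) ∪ ({-82/3, -2/37, 7/83} × {41/7, 47/7})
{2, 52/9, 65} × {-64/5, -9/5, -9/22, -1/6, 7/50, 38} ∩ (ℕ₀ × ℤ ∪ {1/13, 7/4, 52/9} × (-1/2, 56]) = ({2, 65} × {38}) ∪ ({52/9} × {-9/22, -1/6, 7/50, 38})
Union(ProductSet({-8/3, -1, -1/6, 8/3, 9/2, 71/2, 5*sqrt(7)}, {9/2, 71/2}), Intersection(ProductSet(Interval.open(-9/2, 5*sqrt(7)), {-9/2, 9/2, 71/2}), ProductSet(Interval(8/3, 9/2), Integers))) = ProductSet({-8/3, -1, -1/6, 8/3, 9/2, 71/2, 5*sqrt(7)}, {9/2, 71/2})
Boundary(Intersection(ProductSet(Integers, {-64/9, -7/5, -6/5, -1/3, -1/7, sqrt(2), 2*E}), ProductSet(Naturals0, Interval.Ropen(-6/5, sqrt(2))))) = ProductSet(Naturals0, {-6/5, -1/3, -1/7})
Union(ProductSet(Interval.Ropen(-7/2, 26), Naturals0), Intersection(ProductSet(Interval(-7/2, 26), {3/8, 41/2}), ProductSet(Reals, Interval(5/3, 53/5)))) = ProductSet(Interval.Ropen(-7/2, 26), Naturals0)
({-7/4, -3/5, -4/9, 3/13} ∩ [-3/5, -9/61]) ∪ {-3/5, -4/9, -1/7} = {-3/5, -4/9, -1/7}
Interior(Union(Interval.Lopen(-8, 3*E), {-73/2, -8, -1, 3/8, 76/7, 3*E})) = Interval.open(-8, 3*E)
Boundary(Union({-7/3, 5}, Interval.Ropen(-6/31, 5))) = {-7/3, -6/31, 5}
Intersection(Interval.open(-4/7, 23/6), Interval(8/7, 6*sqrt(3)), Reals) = Interval.Ropen(8/7, 23/6)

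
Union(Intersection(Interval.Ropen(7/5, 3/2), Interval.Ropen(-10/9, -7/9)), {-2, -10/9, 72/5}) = {-2, -10/9, 72/5}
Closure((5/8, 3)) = [5/8, 3]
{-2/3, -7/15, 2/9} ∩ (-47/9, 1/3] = {-2/3, -7/15, 2/9}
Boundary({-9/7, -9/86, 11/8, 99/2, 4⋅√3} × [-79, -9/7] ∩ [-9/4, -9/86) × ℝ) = {-9/7} × [-79, -9/7]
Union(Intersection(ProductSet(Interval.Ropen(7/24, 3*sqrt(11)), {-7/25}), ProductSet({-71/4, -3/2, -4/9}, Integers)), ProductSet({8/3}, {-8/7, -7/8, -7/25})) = ProductSet({8/3}, {-8/7, -7/8, -7/25})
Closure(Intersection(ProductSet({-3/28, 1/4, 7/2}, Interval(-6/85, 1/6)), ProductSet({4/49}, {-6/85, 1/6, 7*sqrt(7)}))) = EmptySet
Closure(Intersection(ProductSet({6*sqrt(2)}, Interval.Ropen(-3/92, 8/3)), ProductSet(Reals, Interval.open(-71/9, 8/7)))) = ProductSet({6*sqrt(2)}, Interval(-3/92, 8/7))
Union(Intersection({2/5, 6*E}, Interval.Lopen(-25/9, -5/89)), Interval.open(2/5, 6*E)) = Interval.open(2/5, 6*E)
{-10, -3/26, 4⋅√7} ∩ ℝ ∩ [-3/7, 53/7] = {-3/26}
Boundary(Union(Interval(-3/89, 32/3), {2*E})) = {-3/89, 32/3}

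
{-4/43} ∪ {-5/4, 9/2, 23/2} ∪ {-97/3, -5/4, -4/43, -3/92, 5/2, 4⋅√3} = {-97/3, -5/4, -4/43, -3/92, 5/2, 9/2, 23/2, 4⋅√3}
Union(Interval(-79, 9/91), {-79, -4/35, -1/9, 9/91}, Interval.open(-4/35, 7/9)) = Interval.Ropen(-79, 7/9)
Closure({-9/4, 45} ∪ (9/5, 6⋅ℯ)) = {-9/4, 45} ∪ [9/5, 6⋅ℯ]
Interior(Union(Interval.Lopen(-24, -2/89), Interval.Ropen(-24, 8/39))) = Interval.open(-24, 8/39)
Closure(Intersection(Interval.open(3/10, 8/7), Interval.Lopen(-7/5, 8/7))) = Interval(3/10, 8/7)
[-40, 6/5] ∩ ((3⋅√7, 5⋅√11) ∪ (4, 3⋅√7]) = ∅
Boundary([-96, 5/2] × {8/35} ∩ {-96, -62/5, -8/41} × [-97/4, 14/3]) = {-96, -62/5, -8/41} × {8/35}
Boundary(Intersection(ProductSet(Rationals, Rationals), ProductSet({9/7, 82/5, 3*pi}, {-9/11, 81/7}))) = ProductSet({9/7, 82/5}, {-9/11, 81/7})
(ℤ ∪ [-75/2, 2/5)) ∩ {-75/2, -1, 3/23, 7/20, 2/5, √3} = {-75/2, -1, 3/23, 7/20}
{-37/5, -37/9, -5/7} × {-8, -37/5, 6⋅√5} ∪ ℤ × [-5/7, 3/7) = (ℤ × [-5/7, 3/7)) ∪ ({-37/5, -37/9, -5/7} × {-8, -37/5, 6⋅√5})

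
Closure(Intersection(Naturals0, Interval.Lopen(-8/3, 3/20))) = Range(0, 1, 1)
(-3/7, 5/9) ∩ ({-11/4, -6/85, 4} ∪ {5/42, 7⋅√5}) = {-6/85, 5/42}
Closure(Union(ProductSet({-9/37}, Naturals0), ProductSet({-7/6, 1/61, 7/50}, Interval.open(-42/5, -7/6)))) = Union(ProductSet({-9/37}, Naturals0), ProductSet({-7/6, 1/61, 7/50}, Interval(-42/5, -7/6)))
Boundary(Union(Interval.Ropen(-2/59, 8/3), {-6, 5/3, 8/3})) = {-6, -2/59, 8/3}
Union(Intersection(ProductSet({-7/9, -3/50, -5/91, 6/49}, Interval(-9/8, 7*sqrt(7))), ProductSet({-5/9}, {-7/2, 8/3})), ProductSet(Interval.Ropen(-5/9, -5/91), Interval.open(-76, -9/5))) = ProductSet(Interval.Ropen(-5/9, -5/91), Interval.open(-76, -9/5))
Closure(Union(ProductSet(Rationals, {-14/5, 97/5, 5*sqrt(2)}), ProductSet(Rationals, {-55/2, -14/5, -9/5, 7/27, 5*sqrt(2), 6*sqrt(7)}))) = ProductSet(Reals, {-55/2, -14/5, -9/5, 7/27, 97/5, 5*sqrt(2), 6*sqrt(7)})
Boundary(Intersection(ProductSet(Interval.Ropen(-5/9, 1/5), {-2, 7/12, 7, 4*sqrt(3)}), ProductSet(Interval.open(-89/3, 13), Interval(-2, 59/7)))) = ProductSet(Interval(-5/9, 1/5), {-2, 7/12, 7, 4*sqrt(3)})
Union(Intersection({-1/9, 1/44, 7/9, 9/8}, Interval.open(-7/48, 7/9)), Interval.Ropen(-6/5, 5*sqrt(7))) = Interval.Ropen(-6/5, 5*sqrt(7))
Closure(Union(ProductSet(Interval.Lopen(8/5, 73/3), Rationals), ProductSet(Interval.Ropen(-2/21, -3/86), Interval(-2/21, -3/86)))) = Union(ProductSet(Interval(-2/21, -3/86), Interval(-2/21, -3/86)), ProductSet(Interval(8/5, 73/3), Interval(-oo, oo)), ProductSet(Interval.Lopen(8/5, 73/3), Rationals))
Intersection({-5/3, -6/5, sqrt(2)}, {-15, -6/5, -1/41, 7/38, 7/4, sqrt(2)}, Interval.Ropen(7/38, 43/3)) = {sqrt(2)}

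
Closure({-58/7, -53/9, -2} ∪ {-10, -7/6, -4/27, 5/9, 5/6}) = {-10, -58/7, -53/9, -2, -7/6, -4/27, 5/9, 5/6}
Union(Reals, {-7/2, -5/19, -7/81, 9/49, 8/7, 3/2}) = Reals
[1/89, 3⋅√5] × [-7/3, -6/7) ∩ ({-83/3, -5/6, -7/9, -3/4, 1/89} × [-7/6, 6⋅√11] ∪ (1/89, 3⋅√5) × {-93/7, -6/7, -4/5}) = {1/89} × [-7/6, -6/7)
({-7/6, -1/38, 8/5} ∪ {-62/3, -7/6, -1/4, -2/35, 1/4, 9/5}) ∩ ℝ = {-62/3, -7/6, -1/4, -2/35, -1/38, 1/4, 8/5, 9/5}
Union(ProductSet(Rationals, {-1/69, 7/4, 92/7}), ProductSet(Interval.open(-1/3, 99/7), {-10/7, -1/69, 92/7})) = Union(ProductSet(Interval.open(-1/3, 99/7), {-10/7, -1/69, 92/7}), ProductSet(Rationals, {-1/69, 7/4, 92/7}))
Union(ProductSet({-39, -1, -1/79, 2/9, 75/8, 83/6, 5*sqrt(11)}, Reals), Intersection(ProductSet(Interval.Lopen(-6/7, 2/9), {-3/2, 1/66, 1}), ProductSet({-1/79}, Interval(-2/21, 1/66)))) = ProductSet({-39, -1, -1/79, 2/9, 75/8, 83/6, 5*sqrt(11)}, Reals)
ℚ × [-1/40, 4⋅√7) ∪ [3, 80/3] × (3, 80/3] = ([3, 80/3] × (3, 80/3]) ∪ (ℚ × [-1/40, 4⋅√7))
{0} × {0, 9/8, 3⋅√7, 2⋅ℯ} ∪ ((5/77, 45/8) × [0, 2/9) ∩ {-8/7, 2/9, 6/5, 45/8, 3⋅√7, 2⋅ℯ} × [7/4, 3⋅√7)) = {0} × {0, 9/8, 3⋅√7, 2⋅ℯ}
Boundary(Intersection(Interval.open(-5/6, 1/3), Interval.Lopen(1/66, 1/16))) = {1/66, 1/16}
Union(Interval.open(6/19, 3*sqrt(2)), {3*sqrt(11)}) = Union({3*sqrt(11)}, Interval.open(6/19, 3*sqrt(2)))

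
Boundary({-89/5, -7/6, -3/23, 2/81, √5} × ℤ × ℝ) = {-89/5, -7/6, -3/23, 2/81, √5} × ℤ × ℝ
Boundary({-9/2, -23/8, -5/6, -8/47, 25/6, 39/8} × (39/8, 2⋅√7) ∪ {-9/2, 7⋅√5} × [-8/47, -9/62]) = ({-9/2, 7⋅√5} × [-8/47, -9/62]) ∪ ({-9/2, -23/8, -5/6, -8/47, 25/6, 39/8} × [39/8, 2⋅√7])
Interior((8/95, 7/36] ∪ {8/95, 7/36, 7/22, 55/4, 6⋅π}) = (8/95, 7/36)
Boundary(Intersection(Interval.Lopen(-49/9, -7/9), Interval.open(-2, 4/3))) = {-2, -7/9}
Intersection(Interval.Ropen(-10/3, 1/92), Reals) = Interval.Ropen(-10/3, 1/92)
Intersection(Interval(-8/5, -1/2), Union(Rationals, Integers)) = Intersection(Interval(-8/5, -1/2), Rationals)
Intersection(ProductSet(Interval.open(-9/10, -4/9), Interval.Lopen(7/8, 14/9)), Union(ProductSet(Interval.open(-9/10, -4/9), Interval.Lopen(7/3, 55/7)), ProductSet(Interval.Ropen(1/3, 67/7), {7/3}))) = EmptySet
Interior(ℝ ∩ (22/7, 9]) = (22/7, 9)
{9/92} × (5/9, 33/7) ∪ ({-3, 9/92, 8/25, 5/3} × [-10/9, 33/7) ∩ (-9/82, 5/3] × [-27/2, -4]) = {9/92} × (5/9, 33/7)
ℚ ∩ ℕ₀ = ℕ₀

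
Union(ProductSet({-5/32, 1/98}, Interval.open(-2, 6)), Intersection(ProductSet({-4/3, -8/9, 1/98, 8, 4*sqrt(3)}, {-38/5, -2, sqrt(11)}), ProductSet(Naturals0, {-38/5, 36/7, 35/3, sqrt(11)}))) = Union(ProductSet({8}, {-38/5, sqrt(11)}), ProductSet({-5/32, 1/98}, Interval.open(-2, 6)))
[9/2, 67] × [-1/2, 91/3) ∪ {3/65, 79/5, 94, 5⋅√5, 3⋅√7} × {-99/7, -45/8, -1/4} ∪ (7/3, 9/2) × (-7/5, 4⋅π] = ([9/2, 67] × [-1/2, 91/3)) ∪ ((7/3, 9/2) × (-7/5, 4⋅π]) ∪ ({3/65, 79/5, 94, 5⋅√5, 3⋅√7} × {-99/7, -45/8, -1/4})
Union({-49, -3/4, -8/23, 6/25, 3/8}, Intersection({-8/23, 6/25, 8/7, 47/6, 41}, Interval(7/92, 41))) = {-49, -3/4, -8/23, 6/25, 3/8, 8/7, 47/6, 41}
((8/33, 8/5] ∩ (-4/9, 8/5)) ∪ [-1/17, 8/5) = [-1/17, 8/5)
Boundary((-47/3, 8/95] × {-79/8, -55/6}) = [-47/3, 8/95] × {-79/8, -55/6}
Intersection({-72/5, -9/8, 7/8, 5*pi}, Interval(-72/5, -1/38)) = {-72/5, -9/8}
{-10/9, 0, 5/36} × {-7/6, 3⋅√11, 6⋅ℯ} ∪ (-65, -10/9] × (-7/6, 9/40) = ((-65, -10/9] × (-7/6, 9/40)) ∪ ({-10/9, 0, 5/36} × {-7/6, 3⋅√11, 6⋅ℯ})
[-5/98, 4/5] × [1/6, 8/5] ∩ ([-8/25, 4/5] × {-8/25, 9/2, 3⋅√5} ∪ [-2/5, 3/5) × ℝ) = [-5/98, 3/5) × [1/6, 8/5]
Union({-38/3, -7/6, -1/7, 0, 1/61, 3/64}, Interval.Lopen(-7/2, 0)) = Union({-38/3, 1/61, 3/64}, Interval.Lopen(-7/2, 0))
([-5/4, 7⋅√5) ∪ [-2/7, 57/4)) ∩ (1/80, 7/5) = (1/80, 7/5)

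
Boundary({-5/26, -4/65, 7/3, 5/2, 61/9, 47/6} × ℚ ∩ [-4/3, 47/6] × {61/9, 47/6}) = {-5/26, -4/65, 7/3, 5/2, 61/9, 47/6} × {61/9, 47/6}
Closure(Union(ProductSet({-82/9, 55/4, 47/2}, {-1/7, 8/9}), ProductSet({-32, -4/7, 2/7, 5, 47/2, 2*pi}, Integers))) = Union(ProductSet({-82/9, 55/4, 47/2}, {-1/7, 8/9}), ProductSet({-32, -4/7, 2/7, 5, 47/2, 2*pi}, Integers))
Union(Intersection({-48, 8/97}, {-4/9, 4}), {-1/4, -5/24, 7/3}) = {-1/4, -5/24, 7/3}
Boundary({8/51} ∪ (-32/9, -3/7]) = {-32/9, -3/7, 8/51}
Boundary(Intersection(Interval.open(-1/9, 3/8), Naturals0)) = Range(0, 1, 1)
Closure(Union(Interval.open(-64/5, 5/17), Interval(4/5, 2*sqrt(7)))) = Union(Interval(-64/5, 5/17), Interval(4/5, 2*sqrt(7)))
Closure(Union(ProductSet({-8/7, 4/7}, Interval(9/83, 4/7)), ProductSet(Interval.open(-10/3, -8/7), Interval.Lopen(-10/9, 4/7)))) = Union(ProductSet({-10/3, -8/7}, Interval(-10/9, 4/7)), ProductSet({-8/7, 4/7}, Interval(9/83, 4/7)), ProductSet(Interval(-10/3, -8/7), {-10/9, 4/7}), ProductSet(Interval.open(-10/3, -8/7), Interval.Lopen(-10/9, 4/7)))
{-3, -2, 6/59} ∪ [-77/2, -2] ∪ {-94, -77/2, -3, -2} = {-94, 6/59} ∪ [-77/2, -2]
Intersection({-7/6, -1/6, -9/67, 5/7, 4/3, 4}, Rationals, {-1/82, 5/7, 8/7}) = {5/7}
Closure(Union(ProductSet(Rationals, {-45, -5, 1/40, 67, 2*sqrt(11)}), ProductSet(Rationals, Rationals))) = ProductSet(Reals, Reals)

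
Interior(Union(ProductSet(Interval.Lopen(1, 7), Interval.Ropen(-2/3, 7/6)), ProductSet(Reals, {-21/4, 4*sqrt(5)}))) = ProductSet(Interval.open(1, 7), Interval.open(-2/3, 7/6))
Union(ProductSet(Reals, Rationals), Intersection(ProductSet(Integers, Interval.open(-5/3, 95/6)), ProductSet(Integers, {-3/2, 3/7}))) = ProductSet(Reals, Rationals)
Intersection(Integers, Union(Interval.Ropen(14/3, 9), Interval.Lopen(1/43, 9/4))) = Union(Range(1, 3, 1), Range(5, 9, 1))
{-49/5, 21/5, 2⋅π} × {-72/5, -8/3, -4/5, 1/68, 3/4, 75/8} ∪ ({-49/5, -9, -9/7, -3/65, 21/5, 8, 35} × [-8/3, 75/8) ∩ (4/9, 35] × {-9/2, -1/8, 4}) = ({21/5, 8, 35} × {-1/8, 4}) ∪ ({-49/5, 21/5, 2⋅π} × {-72/5, -8/3, -4/5, 1/68, 3/4, 75/8})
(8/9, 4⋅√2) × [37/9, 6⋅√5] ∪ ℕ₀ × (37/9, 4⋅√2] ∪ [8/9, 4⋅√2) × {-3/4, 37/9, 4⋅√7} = (ℕ₀ × (37/9, 4⋅√2]) ∪ ([8/9, 4⋅√2) × {-3/4, 37/9, 4⋅√7}) ∪ ((8/9, 4⋅√2) × [37/9, 6⋅√5])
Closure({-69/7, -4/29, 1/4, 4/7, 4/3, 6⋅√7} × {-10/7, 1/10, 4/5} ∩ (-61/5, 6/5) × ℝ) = {-69/7, -4/29, 1/4, 4/7} × {-10/7, 1/10, 4/5}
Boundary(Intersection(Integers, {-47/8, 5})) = {5}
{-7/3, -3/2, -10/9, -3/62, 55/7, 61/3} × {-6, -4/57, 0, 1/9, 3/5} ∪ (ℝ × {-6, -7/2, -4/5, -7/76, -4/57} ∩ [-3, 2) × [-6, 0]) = ([-3, 2) × {-6, -7/2, -4/5, -7/76, -4/57}) ∪ ({-7/3, -3/2, -10/9, -3/62, 55/7, 61/3} × {-6, -4/57, 0, 1/9, 3/5})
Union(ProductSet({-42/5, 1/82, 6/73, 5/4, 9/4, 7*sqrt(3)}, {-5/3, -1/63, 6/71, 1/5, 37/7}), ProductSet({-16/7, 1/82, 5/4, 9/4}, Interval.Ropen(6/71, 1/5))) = Union(ProductSet({-16/7, 1/82, 5/4, 9/4}, Interval.Ropen(6/71, 1/5)), ProductSet({-42/5, 1/82, 6/73, 5/4, 9/4, 7*sqrt(3)}, {-5/3, -1/63, 6/71, 1/5, 37/7}))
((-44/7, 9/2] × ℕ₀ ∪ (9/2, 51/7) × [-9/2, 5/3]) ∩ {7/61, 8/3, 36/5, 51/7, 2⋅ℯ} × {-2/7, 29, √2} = ({7/61, 8/3} × {29}) ∪ ({36/5, 2⋅ℯ} × {-2/7, √2})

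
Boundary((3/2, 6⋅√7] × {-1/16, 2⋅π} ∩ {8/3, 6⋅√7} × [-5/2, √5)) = {8/3, 6⋅√7} × {-1/16}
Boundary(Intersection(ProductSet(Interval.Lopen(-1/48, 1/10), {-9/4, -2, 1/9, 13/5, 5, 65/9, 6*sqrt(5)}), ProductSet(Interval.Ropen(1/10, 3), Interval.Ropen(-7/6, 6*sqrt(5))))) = ProductSet({1/10}, {1/9, 13/5, 5, 65/9})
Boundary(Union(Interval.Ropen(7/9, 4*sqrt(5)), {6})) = {7/9, 4*sqrt(5)}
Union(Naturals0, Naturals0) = Naturals0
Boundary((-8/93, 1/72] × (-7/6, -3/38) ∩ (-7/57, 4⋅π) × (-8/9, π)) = ({-8/93, 1/72} × [-8/9, -3/38]) ∪ ([-8/93, 1/72] × {-8/9, -3/38})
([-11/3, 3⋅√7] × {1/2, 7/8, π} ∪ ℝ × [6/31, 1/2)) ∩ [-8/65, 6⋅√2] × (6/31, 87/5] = ([-8/65, 3⋅√7] × {1/2, 7/8, π}) ∪ ([-8/65, 6⋅√2] × (6/31, 1/2))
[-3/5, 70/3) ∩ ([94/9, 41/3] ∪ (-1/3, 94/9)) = (-1/3, 41/3]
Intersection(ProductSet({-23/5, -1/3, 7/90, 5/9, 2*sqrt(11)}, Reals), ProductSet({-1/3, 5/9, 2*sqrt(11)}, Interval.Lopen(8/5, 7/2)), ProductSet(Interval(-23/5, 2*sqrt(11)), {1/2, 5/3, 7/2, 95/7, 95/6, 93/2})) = ProductSet({-1/3, 5/9, 2*sqrt(11)}, {5/3, 7/2})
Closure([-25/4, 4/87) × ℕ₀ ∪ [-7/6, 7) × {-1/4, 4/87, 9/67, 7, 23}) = ([-25/4, 4/87] × ℕ₀) ∪ ([-7/6, 7] × {-1/4, 4/87, 9/67, 7, 23})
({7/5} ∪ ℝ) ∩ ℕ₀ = ℕ₀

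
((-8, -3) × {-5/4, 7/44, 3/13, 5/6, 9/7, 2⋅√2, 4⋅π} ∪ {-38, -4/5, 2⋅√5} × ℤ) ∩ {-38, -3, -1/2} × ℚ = {-38} × ℤ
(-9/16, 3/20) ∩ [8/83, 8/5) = [8/83, 3/20)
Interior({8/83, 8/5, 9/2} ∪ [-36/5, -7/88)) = (-36/5, -7/88)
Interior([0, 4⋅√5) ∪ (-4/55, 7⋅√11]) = (-4/55, 7⋅√11)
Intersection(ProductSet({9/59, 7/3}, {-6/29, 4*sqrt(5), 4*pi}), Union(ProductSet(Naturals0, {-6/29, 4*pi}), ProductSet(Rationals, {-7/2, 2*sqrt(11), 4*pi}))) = ProductSet({9/59, 7/3}, {4*pi})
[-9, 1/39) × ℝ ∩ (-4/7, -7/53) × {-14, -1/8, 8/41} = (-4/7, -7/53) × {-14, -1/8, 8/41}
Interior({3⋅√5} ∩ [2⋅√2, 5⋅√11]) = ∅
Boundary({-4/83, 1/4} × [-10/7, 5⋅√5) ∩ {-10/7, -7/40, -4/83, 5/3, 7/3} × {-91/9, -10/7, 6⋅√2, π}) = {-4/83} × {-10/7, 6⋅√2, π}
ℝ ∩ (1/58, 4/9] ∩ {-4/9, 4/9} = {4/9}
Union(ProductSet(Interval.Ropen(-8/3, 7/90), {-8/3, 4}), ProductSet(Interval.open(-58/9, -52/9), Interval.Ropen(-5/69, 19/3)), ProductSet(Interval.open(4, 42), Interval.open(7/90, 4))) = Union(ProductSet(Interval.open(-58/9, -52/9), Interval.Ropen(-5/69, 19/3)), ProductSet(Interval.Ropen(-8/3, 7/90), {-8/3, 4}), ProductSet(Interval.open(4, 42), Interval.open(7/90, 4)))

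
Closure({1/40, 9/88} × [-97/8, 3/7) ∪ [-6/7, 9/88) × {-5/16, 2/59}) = ({1/40, 9/88} × [-97/8, 3/7]) ∪ ([-6/7, 9/88] × {-5/16, 2/59})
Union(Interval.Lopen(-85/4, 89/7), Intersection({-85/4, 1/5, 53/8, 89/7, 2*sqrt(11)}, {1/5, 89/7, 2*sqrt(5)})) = Interval.Lopen(-85/4, 89/7)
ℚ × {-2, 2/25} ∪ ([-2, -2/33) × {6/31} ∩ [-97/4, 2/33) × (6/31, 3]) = ℚ × {-2, 2/25}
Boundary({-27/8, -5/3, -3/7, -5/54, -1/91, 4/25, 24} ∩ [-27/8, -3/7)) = {-27/8, -5/3}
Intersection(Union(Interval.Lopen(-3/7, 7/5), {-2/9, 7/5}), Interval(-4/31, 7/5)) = Interval(-4/31, 7/5)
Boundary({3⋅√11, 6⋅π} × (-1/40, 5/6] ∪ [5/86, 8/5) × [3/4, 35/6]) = ({5/86, 8/5} × [3/4, 35/6]) ∪ ([5/86, 8/5] × {3/4, 35/6}) ∪ ({3⋅√11, 6⋅π} × [-1/40, 5/6])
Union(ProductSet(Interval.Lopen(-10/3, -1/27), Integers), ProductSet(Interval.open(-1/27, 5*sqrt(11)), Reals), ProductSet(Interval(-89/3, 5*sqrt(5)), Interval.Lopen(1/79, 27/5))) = Union(ProductSet(Interval(-89/3, 5*sqrt(5)), Interval.Lopen(1/79, 27/5)), ProductSet(Interval.Lopen(-10/3, -1/27), Integers), ProductSet(Interval.open(-1/27, 5*sqrt(11)), Reals))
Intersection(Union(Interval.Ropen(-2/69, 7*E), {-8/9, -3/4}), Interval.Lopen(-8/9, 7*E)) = Union({-3/4}, Interval.Ropen(-2/69, 7*E))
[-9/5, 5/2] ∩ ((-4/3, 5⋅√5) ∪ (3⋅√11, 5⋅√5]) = (-4/3, 5/2]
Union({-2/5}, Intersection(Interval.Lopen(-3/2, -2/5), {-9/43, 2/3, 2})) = {-2/5}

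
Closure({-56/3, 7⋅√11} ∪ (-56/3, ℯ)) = [-56/3, ℯ] ∪ {7⋅√11}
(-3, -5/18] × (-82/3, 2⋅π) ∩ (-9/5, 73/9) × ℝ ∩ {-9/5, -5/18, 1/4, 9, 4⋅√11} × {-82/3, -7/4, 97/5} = {-5/18} × {-7/4}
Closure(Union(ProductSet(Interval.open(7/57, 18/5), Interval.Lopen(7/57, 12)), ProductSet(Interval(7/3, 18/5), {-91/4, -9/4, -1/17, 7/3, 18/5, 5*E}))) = Union(ProductSet({7/57, 18/5}, Interval(7/57, 12)), ProductSet(Interval(7/57, 18/5), {7/57, 12}), ProductSet(Interval.open(7/57, 18/5), Interval.Lopen(7/57, 12)), ProductSet(Interval(7/3, 18/5), {-91/4, -9/4, -1/17, 7/3, 18/5, 5*E}))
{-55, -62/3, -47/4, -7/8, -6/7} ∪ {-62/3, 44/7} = {-55, -62/3, -47/4, -7/8, -6/7, 44/7}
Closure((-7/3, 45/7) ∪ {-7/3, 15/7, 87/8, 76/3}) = [-7/3, 45/7] ∪ {87/8, 76/3}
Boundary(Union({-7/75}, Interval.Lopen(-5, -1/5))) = {-5, -1/5, -7/75}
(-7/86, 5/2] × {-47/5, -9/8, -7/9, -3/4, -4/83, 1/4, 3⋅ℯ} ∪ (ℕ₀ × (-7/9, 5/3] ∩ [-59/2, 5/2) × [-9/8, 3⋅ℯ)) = ({0, 1, 2} × (-7/9, 5/3]) ∪ ((-7/86, 5/2] × {-47/5, -9/8, -7/9, -3/4, -4/83, 1/4, 3⋅ℯ})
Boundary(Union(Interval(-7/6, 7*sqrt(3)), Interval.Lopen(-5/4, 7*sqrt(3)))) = {-5/4, 7*sqrt(3)}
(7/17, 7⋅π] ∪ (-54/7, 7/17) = (-54/7, 7/17) ∪ (7/17, 7⋅π]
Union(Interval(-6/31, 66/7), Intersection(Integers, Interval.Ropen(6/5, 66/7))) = Union(Interval(-6/31, 66/7), Range(2, 10, 1))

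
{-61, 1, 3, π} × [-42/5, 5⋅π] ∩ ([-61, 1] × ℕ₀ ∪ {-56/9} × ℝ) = {-61, 1} × {0, 1, …, 15}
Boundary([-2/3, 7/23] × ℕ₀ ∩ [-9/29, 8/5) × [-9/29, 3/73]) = [-9/29, 7/23] × {0}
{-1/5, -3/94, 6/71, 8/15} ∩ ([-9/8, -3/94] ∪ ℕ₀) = {-1/5, -3/94}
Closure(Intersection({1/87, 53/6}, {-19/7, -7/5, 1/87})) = {1/87}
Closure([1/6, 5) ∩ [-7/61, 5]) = [1/6, 5]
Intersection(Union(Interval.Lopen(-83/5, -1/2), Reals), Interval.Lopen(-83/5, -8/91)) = Interval.Lopen(-83/5, -8/91)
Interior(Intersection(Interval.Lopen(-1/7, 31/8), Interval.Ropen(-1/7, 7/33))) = Interval.open(-1/7, 7/33)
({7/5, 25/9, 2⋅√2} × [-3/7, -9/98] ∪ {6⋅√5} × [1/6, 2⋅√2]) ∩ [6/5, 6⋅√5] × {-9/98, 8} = {7/5, 25/9, 2⋅√2} × {-9/98}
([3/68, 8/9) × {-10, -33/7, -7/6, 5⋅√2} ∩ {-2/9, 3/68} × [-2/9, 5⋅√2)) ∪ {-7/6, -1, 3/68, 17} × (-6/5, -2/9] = {-7/6, -1, 3/68, 17} × (-6/5, -2/9]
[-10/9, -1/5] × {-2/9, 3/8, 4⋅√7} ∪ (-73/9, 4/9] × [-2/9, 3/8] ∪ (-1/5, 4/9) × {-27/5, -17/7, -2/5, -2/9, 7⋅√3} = ((-73/9, 4/9] × [-2/9, 3/8]) ∪ ([-10/9, -1/5] × {-2/9, 3/8, 4⋅√7}) ∪ ((-1/5, 4/9) × {-27/5, -17/7, -2/5, -2/9, 7⋅√3})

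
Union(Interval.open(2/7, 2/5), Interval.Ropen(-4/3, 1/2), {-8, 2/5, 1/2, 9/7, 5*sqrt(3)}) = Union({-8, 9/7, 5*sqrt(3)}, Interval(-4/3, 1/2))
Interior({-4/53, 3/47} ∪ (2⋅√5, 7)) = (2⋅√5, 7)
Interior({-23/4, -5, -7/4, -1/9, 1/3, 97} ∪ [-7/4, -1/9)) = (-7/4, -1/9)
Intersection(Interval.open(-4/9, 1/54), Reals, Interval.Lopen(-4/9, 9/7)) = Interval.open(-4/9, 1/54)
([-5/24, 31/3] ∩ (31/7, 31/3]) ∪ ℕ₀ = ℕ₀ ∪ (31/7, 31/3]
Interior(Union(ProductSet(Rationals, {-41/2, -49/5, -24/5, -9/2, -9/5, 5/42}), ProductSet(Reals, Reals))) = ProductSet(Reals, Reals)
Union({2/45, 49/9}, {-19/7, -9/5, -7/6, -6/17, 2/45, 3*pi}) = {-19/7, -9/5, -7/6, -6/17, 2/45, 49/9, 3*pi}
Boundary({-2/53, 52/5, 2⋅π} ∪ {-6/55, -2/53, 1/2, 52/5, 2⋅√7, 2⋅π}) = {-6/55, -2/53, 1/2, 52/5, 2⋅√7, 2⋅π}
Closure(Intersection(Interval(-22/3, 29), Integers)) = Range(-7, 30, 1)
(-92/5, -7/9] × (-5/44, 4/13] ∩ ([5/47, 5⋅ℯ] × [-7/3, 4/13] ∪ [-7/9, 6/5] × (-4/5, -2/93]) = {-7/9} × (-5/44, -2/93]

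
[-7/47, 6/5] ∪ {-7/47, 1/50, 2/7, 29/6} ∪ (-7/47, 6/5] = [-7/47, 6/5] ∪ {29/6}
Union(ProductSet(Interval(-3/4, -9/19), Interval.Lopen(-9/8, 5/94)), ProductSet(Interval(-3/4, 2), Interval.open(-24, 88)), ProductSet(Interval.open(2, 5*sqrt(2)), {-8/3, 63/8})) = Union(ProductSet(Interval(-3/4, 2), Interval.open(-24, 88)), ProductSet(Interval.open(2, 5*sqrt(2)), {-8/3, 63/8}))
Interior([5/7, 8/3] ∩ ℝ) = (5/7, 8/3)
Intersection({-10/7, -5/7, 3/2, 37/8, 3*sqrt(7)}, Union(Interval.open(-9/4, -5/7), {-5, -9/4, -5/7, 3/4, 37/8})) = {-10/7, -5/7, 37/8}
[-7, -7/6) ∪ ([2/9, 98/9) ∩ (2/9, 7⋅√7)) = [-7, -7/6) ∪ (2/9, 98/9)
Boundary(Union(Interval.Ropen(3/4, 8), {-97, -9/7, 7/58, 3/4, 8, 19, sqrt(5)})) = {-97, -9/7, 7/58, 3/4, 8, 19}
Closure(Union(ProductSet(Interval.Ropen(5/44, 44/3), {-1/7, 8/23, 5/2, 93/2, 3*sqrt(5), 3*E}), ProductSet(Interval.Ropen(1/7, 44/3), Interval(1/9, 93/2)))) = Union(ProductSet(Interval(5/44, 44/3), {-1/7, 8/23, 5/2, 93/2, 3*sqrt(5), 3*E}), ProductSet(Interval(1/7, 44/3), Interval(1/9, 93/2)))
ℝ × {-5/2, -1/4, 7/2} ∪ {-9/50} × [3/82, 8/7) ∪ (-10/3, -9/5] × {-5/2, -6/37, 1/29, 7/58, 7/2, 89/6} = (ℝ × {-5/2, -1/4, 7/2}) ∪ ({-9/50} × [3/82, 8/7)) ∪ ((-10/3, -9/5] × {-5/2, -6/37, 1/29, 7/58, 7/2, 89/6})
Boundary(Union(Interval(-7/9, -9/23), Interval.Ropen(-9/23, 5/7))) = {-7/9, 5/7}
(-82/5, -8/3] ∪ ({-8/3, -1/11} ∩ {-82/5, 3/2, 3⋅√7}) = (-82/5, -8/3]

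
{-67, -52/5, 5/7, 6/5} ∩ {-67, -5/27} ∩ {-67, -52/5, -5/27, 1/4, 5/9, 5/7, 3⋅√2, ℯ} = {-67}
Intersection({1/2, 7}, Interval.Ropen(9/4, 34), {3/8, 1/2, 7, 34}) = {7}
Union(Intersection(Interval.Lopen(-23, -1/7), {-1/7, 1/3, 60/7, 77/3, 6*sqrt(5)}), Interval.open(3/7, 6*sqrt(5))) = Union({-1/7}, Interval.open(3/7, 6*sqrt(5)))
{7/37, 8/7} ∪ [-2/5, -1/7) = [-2/5, -1/7) ∪ {7/37, 8/7}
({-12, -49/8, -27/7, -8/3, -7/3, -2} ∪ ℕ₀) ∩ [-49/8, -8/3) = {-49/8, -27/7}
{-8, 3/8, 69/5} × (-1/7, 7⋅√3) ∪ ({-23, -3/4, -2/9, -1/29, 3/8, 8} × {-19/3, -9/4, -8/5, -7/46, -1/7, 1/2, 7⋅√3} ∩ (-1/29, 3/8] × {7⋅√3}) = ({3/8} × {7⋅√3}) ∪ ({-8, 3/8, 69/5} × (-1/7, 7⋅√3))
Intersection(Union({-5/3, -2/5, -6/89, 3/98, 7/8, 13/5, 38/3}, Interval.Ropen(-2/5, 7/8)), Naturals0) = Range(0, 1, 1)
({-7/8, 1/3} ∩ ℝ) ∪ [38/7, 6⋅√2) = {-7/8, 1/3} ∪ [38/7, 6⋅√2)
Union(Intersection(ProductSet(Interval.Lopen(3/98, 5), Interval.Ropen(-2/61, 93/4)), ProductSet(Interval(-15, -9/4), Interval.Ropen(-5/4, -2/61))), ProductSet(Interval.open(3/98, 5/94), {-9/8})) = ProductSet(Interval.open(3/98, 5/94), {-9/8})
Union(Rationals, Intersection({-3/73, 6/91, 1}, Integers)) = Rationals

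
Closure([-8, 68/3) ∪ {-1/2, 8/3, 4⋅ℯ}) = [-8, 68/3]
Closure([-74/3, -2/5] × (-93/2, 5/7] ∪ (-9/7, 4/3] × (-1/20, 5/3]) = ({4/3} × [-1/20, 5/3]) ∪ ([-9/7, 4/3] × {5/3}) ∪ ({-9/7, 4/3} × [5/7, 5/3]) ∪ ([-2/5, 4/3] × {-1/20, 5/3}) ∪ ([-74/3, -2/5] × [-93/2, 5/7]) ∪ ((-9/7, 4/3] × (-1/20, 5/3])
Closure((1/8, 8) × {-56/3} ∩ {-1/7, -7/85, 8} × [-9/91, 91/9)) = ∅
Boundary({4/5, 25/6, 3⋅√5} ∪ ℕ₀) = ℕ₀ ∪ {4/5, 25/6, 3⋅√5}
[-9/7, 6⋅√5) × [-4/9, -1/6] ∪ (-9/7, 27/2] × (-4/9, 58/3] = ((-9/7, 27/2] × (-4/9, 58/3]) ∪ ([-9/7, 6⋅√5) × [-4/9, -1/6])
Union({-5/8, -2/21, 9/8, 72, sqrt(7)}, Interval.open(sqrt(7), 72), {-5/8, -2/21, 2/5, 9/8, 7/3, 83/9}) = Union({-5/8, -2/21, 2/5, 9/8, 7/3}, Interval(sqrt(7), 72))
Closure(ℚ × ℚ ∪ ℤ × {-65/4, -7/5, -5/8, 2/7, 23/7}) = ℝ × ℝ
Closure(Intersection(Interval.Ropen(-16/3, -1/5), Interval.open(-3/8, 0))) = Interval(-3/8, -1/5)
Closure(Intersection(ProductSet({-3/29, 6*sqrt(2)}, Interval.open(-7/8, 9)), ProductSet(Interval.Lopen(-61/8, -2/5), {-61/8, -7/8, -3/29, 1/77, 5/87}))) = EmptySet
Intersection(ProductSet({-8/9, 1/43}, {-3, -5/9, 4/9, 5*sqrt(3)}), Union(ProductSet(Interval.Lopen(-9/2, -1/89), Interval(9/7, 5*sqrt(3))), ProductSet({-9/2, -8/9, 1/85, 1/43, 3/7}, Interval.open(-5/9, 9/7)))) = Union(ProductSet({-8/9}, {5*sqrt(3)}), ProductSet({-8/9, 1/43}, {4/9}))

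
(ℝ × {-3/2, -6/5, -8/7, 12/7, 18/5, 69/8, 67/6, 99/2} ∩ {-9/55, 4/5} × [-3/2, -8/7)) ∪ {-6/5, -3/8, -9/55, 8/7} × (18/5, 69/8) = ({-9/55, 4/5} × {-3/2, -6/5}) ∪ ({-6/5, -3/8, -9/55, 8/7} × (18/5, 69/8))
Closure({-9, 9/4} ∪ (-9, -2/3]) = [-9, -2/3] ∪ {9/4}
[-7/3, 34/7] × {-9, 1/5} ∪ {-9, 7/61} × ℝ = ({-9, 7/61} × ℝ) ∪ ([-7/3, 34/7] × {-9, 1/5})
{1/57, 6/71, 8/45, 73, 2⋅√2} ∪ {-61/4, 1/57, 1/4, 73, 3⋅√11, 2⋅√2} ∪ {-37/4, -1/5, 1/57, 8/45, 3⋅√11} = {-61/4, -37/4, -1/5, 1/57, 6/71, 8/45, 1/4, 73, 3⋅√11, 2⋅√2}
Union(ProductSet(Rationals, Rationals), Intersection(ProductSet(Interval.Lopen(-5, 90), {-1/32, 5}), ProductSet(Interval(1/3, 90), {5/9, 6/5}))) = ProductSet(Rationals, Rationals)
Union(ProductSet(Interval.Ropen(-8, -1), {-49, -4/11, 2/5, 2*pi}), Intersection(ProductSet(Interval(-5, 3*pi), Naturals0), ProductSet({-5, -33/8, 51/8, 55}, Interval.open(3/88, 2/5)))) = ProductSet(Interval.Ropen(-8, -1), {-49, -4/11, 2/5, 2*pi})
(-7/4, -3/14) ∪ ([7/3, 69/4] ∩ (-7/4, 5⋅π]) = (-7/4, -3/14) ∪ [7/3, 5⋅π]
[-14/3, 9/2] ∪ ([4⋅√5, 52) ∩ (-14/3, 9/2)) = [-14/3, 9/2]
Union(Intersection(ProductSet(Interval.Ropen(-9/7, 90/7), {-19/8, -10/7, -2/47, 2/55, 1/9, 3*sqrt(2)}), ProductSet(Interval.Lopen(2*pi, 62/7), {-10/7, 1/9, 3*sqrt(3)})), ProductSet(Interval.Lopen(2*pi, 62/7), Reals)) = ProductSet(Interval.Lopen(2*pi, 62/7), Reals)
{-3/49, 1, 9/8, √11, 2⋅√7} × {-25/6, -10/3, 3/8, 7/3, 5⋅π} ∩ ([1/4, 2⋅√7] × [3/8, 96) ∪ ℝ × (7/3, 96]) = ({-3/49, 1, 9/8, √11, 2⋅√7} × {5⋅π}) ∪ ({1, 9/8, √11, 2⋅√7} × {3/8, 7/3, 5⋅π})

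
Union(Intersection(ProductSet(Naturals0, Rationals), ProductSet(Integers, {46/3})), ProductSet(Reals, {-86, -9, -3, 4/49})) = Union(ProductSet(Naturals0, {46/3}), ProductSet(Reals, {-86, -9, -3, 4/49}))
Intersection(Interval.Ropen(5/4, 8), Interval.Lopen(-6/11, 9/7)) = Interval(5/4, 9/7)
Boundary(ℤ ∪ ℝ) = ∅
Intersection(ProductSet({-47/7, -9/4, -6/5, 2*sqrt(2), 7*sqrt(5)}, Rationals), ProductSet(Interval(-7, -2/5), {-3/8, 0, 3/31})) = ProductSet({-47/7, -9/4, -6/5}, {-3/8, 0, 3/31})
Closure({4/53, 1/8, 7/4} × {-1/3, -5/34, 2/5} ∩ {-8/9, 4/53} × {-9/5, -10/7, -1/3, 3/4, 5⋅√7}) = {4/53} × {-1/3}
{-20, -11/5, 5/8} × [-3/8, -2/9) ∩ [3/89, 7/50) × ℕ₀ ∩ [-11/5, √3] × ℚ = ∅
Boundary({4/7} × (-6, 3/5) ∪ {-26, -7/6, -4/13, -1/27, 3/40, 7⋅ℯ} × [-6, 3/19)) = ({4/7} × [-6, 3/5]) ∪ ({-26, -7/6, -4/13, -1/27, 3/40, 7⋅ℯ} × [-6, 3/19])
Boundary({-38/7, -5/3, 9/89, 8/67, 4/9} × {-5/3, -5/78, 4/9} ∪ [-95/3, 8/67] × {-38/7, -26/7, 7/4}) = ([-95/3, 8/67] × {-38/7, -26/7, 7/4}) ∪ ({-38/7, -5/3, 9/89, 8/67, 4/9} × {-5/3, -5/78, 4/9})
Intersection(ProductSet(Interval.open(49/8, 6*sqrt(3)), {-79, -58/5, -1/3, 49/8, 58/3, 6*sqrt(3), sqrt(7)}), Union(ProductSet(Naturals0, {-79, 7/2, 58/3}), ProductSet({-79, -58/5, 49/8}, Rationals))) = ProductSet(Range(7, 11, 1), {-79, 58/3})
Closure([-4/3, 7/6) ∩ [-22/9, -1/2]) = [-4/3, -1/2]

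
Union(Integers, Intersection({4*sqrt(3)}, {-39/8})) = Integers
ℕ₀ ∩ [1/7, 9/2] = {1, 2, 3, 4}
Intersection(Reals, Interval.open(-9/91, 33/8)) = Interval.open(-9/91, 33/8)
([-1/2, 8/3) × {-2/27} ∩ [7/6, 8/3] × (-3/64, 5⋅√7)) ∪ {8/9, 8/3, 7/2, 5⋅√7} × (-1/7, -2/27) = {8/9, 8/3, 7/2, 5⋅√7} × (-1/7, -2/27)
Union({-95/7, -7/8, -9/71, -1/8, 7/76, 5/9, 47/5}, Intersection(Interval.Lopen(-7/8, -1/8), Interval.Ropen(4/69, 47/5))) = {-95/7, -7/8, -9/71, -1/8, 7/76, 5/9, 47/5}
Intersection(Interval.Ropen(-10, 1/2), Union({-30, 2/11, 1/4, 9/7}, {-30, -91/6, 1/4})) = {2/11, 1/4}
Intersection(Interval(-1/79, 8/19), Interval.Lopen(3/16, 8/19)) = Interval.Lopen(3/16, 8/19)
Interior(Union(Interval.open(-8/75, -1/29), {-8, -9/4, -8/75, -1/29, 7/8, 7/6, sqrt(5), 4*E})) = Interval.open(-8/75, -1/29)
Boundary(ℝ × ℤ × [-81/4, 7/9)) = ℝ × ℤ × [-81/4, 7/9]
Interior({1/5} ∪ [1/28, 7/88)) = (1/28, 7/88)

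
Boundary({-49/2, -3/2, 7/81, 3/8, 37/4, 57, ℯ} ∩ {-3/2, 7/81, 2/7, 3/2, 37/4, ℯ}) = {-3/2, 7/81, 37/4, ℯ}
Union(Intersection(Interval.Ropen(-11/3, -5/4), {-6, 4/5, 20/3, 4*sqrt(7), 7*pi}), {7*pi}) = {7*pi}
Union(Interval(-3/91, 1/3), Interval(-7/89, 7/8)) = Interval(-7/89, 7/8)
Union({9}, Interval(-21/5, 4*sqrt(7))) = Interval(-21/5, 4*sqrt(7))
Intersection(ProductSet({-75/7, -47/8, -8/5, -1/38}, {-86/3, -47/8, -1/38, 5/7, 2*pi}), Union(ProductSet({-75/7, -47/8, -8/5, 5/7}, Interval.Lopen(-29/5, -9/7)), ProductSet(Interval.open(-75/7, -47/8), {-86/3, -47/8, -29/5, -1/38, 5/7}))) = EmptySet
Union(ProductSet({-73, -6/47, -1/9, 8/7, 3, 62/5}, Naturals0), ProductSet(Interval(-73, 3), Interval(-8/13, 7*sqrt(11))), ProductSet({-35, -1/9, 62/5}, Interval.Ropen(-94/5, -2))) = Union(ProductSet({-35, -1/9, 62/5}, Interval.Ropen(-94/5, -2)), ProductSet({-73, -6/47, -1/9, 8/7, 3, 62/5}, Naturals0), ProductSet(Interval(-73, 3), Interval(-8/13, 7*sqrt(11))))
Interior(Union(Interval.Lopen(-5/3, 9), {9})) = Interval.open(-5/3, 9)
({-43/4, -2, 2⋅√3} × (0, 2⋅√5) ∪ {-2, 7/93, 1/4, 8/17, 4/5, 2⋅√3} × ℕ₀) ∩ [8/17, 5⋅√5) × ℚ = ({8/17, 4/5, 2⋅√3} × ℕ₀) ∪ ({2⋅√3} × (ℚ ∩ (0, 2⋅√5)))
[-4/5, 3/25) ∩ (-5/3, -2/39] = [-4/5, -2/39]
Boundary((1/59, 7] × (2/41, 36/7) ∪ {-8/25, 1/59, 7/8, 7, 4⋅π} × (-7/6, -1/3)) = ({1/59, 7} × [2/41, 36/7]) ∪ ([1/59, 7] × {2/41, 36/7}) ∪ ({-8/25, 1/59, 7/8, 7, 4⋅π} × [-7/6, -1/3])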